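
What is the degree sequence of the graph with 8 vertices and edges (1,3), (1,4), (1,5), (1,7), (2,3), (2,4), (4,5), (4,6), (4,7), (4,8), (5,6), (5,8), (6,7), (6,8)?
[6, 4, 4, 4, 3, 3, 2, 2] (degrees: deg(1)=4, deg(2)=2, deg(3)=2, deg(4)=6, deg(5)=4, deg(6)=4, deg(7)=3, deg(8)=3)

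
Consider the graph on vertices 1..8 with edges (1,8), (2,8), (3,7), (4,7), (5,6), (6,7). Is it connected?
No, it has 2 components: {1, 2, 8}, {3, 4, 5, 6, 7}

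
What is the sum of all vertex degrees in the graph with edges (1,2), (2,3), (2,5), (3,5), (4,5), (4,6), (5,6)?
14 (handshake: sum of degrees = 2|E| = 2 x 7 = 14)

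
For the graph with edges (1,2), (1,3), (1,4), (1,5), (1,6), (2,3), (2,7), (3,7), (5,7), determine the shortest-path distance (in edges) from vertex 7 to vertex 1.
2 (path: 7 -> 2 -> 1, 2 edges)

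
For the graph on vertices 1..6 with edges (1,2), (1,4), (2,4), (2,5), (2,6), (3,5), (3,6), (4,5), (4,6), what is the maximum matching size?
3 (matching: (1,4), (2,6), (3,5); upper bound floor(n/2) = floor(6/2) = 3)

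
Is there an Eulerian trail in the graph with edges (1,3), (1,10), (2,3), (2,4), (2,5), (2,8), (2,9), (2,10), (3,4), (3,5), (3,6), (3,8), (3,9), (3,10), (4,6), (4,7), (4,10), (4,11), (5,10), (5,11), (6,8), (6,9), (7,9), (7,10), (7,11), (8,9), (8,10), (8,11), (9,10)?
Yes — and in fact it has an Eulerian circuit (the graph is connected and all 11 vertices have even degree)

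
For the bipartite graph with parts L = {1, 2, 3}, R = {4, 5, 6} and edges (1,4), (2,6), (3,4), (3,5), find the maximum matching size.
3 (matching: (1,4), (2,6), (3,5); upper bound min(|L|,|R|) = min(3,3) = 3)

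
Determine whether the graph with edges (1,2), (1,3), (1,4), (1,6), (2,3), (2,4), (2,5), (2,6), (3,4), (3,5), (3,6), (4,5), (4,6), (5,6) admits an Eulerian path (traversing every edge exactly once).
No (4 vertices have odd degree: {2, 3, 4, 6}; Eulerian path requires 0 or 2)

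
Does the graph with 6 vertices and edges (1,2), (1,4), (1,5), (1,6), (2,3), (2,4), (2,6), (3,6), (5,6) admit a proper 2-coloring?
No (odd cycle of length 3: 2 -> 1 -> 4 -> 2)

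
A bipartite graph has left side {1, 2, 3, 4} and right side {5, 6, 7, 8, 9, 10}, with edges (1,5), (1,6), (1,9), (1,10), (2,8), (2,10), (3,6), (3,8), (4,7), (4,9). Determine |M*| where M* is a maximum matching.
4 (matching: (1,9), (2,10), (3,8), (4,7); upper bound min(|L|,|R|) = min(4,6) = 4)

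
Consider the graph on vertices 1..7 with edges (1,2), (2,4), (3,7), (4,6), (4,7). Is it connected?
No, it has 2 components: {1, 2, 3, 4, 6, 7}, {5}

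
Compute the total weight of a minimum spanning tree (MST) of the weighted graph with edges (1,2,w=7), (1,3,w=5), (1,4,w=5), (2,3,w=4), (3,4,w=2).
11 (MST edges: (1,4,w=5), (2,3,w=4), (3,4,w=2); sum of weights 5 + 4 + 2 = 11)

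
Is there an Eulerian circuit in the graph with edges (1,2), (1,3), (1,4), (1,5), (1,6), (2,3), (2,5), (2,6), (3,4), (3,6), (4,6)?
No (2 vertices have odd degree: {1, 4}; Eulerian circuit requires 0)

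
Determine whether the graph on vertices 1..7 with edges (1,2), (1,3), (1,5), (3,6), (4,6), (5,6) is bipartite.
Yes. Partition: {1, 6, 7}, {2, 3, 4, 5}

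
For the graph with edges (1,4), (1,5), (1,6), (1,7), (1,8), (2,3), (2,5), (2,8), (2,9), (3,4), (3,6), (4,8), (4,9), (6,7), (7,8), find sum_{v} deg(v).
30 (handshake: sum of degrees = 2|E| = 2 x 15 = 30)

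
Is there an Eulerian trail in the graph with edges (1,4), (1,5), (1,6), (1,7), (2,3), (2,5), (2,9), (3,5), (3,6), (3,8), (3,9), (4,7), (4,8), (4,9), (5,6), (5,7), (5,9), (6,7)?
Yes (the graph is connected and exactly 2 vertices have odd degree: {2, 3}; any Eulerian path must start and end at those)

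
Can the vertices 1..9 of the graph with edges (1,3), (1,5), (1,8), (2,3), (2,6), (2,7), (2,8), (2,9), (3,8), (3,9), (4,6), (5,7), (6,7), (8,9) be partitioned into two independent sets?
No (odd cycle of length 3: 3 -> 1 -> 8 -> 3)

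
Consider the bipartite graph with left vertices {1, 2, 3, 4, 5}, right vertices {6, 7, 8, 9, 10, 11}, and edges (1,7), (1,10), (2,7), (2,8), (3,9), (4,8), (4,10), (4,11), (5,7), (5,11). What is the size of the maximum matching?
5 (matching: (1,10), (2,8), (3,9), (4,11), (5,7); upper bound min(|L|,|R|) = min(5,6) = 5)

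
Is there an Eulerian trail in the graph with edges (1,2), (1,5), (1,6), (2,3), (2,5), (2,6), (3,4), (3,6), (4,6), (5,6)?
No (4 vertices have odd degree: {1, 3, 5, 6}; Eulerian path requires 0 or 2)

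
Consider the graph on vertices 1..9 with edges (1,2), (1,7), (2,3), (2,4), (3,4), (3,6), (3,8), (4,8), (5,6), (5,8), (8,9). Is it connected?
Yes (BFS from 1 visits [1, 2, 7, 3, 4, 6, 8, 5, 9] — all 9 vertices reached)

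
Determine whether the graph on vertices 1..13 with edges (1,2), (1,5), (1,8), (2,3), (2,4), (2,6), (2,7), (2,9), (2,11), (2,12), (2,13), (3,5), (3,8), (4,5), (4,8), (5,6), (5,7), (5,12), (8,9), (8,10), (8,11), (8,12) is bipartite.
Yes. Partition: {1, 3, 4, 6, 7, 9, 10, 11, 12, 13}, {2, 5, 8}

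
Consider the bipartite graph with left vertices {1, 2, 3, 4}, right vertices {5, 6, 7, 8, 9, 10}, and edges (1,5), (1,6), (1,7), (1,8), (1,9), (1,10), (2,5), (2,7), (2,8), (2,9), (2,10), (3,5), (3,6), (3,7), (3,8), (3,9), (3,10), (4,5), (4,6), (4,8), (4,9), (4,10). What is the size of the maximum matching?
4 (matching: (1,10), (2,9), (3,7), (4,8); upper bound min(|L|,|R|) = min(4,6) = 4)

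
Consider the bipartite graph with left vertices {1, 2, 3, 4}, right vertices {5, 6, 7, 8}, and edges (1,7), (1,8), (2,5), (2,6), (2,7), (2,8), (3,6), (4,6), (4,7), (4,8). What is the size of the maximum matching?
4 (matching: (1,8), (2,5), (3,6), (4,7); upper bound min(|L|,|R|) = min(4,4) = 4)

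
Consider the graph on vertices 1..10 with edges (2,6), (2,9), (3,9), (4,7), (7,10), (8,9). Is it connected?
No, it has 4 components: {1}, {2, 3, 6, 8, 9}, {4, 7, 10}, {5}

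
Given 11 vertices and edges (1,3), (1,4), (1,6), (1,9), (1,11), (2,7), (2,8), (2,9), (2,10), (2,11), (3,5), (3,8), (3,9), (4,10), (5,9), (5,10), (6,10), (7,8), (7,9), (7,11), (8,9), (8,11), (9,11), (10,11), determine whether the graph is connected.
Yes (BFS from 1 visits [1, 3, 4, 6, 9, 11, 5, 8, 10, 2, 7] — all 11 vertices reached)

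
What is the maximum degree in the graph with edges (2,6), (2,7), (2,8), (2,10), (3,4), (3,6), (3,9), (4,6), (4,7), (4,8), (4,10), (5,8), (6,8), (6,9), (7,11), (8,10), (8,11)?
6 (attained at vertex 8)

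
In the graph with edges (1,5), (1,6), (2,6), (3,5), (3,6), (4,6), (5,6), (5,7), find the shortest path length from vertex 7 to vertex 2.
3 (path: 7 -> 5 -> 6 -> 2, 3 edges)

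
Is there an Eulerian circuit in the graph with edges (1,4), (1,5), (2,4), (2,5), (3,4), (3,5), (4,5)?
Yes (the graph is connected and all 5 vertices have even degree)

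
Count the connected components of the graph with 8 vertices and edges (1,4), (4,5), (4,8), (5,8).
5 (components: {1, 4, 5, 8}, {2}, {3}, {6}, {7})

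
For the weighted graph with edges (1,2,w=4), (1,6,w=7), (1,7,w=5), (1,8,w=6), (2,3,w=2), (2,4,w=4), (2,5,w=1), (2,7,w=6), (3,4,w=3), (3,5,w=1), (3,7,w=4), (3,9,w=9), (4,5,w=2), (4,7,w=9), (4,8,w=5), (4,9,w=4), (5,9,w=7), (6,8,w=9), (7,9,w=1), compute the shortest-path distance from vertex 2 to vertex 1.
4 (path: 2 -> 1; weights 4 = 4)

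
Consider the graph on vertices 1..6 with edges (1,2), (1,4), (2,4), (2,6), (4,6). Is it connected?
No, it has 3 components: {1, 2, 4, 6}, {3}, {5}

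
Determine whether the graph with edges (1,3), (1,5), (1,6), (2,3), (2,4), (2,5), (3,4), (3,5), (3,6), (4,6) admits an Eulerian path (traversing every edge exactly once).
No (6 vertices have odd degree: {1, 2, 3, 4, 5, 6}; Eulerian path requires 0 or 2)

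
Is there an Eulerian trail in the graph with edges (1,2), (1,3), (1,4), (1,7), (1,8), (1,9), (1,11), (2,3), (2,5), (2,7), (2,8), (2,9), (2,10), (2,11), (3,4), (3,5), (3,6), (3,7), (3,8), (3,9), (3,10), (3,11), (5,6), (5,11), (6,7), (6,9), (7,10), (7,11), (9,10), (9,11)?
Yes (the graph is connected and exactly 2 vertices have odd degree: {1, 8}; any Eulerian path must start and end at those)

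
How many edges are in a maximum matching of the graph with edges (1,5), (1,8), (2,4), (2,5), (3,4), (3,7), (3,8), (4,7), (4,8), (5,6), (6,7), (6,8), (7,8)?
4 (matching: (1,5), (2,4), (3,7), (6,8); upper bound floor(n/2) = floor(8/2) = 4)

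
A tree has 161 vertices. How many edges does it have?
160 (A tree on V vertices has V - 1 edges, so 161 - 1 = 160)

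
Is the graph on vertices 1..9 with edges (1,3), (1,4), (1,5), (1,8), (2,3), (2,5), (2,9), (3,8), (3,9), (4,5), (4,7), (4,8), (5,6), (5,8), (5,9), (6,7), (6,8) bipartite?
No (odd cycle of length 3: 4 -> 1 -> 5 -> 4)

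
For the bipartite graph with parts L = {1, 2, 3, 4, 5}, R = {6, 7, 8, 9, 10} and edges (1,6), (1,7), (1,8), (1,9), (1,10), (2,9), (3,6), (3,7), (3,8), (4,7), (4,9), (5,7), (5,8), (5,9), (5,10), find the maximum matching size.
5 (matching: (1,10), (2,9), (3,6), (4,7), (5,8); upper bound min(|L|,|R|) = min(5,5) = 5)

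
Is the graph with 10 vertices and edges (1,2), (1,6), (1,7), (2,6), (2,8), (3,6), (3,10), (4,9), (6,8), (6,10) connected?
No, it has 3 components: {1, 2, 3, 6, 7, 8, 10}, {4, 9}, {5}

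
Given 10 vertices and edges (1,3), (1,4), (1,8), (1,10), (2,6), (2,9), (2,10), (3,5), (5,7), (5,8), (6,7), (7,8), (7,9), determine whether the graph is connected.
Yes (BFS from 1 visits [1, 3, 4, 8, 10, 5, 7, 2, 6, 9] — all 10 vertices reached)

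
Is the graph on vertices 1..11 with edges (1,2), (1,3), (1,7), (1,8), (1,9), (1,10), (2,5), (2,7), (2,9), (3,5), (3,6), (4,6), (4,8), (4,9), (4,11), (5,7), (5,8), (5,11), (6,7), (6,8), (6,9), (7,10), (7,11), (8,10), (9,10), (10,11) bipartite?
No (odd cycle of length 3: 7 -> 1 -> 10 -> 7)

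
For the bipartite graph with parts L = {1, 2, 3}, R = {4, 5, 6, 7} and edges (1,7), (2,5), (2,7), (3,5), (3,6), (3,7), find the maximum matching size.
3 (matching: (1,7), (2,5), (3,6); upper bound min(|L|,|R|) = min(3,4) = 3)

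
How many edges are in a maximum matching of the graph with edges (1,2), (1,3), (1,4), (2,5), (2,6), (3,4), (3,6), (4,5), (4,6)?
3 (matching: (1,2), (3,6), (4,5); upper bound floor(n/2) = floor(6/2) = 3)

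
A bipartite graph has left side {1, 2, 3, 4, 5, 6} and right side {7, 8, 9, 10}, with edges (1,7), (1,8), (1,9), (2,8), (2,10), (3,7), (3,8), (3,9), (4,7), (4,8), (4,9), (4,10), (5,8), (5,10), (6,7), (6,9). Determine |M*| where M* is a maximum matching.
4 (matching: (1,9), (2,10), (3,8), (4,7); upper bound min(|L|,|R|) = min(6,4) = 4)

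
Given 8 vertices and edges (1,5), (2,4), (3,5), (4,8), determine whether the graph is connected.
No, it has 4 components: {1, 3, 5}, {2, 4, 8}, {6}, {7}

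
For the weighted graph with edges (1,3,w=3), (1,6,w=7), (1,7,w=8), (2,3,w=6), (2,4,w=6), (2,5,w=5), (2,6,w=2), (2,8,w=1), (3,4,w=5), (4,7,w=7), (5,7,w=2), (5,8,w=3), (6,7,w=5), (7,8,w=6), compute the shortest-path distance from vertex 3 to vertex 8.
7 (path: 3 -> 2 -> 8; weights 6 + 1 = 7)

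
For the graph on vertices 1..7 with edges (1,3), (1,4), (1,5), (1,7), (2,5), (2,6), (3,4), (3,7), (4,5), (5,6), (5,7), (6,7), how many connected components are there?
1 (components: {1, 2, 3, 4, 5, 6, 7})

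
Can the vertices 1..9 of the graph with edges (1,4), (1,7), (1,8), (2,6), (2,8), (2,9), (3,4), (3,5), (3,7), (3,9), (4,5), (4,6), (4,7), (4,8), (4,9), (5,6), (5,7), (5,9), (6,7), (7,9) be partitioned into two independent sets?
No (odd cycle of length 3: 4 -> 1 -> 8 -> 4)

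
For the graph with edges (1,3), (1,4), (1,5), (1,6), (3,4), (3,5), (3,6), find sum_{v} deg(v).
14 (handshake: sum of degrees = 2|E| = 2 x 7 = 14)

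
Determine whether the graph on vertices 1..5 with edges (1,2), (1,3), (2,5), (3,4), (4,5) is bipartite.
No (odd cycle of length 5: 4 -> 3 -> 1 -> 2 -> 5 -> 4)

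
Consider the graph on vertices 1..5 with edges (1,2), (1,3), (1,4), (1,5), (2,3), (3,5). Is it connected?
Yes (BFS from 1 visits [1, 2, 3, 4, 5] — all 5 vertices reached)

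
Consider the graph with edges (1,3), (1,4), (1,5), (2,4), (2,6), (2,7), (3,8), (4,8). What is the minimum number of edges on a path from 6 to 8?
3 (path: 6 -> 2 -> 4 -> 8, 3 edges)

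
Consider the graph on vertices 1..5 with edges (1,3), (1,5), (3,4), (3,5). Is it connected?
No, it has 2 components: {1, 3, 4, 5}, {2}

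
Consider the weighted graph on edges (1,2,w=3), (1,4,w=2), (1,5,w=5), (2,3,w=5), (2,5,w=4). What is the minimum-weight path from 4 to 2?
5 (path: 4 -> 1 -> 2; weights 2 + 3 = 5)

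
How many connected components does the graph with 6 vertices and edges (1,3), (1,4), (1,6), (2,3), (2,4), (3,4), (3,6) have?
2 (components: {1, 2, 3, 4, 6}, {5})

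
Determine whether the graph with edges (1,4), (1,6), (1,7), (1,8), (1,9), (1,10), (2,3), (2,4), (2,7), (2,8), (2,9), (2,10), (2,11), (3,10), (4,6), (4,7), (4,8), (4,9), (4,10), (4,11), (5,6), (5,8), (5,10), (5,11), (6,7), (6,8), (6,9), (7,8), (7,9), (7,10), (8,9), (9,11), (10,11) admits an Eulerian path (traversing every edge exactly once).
No (6 vertices have odd degree: {2, 7, 8, 9, 10, 11}; Eulerian path requires 0 or 2)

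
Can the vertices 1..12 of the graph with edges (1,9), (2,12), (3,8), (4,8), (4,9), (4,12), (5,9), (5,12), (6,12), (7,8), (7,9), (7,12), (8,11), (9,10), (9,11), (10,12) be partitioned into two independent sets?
Yes. Partition: {1, 2, 3, 4, 5, 6, 7, 10, 11}, {8, 9, 12}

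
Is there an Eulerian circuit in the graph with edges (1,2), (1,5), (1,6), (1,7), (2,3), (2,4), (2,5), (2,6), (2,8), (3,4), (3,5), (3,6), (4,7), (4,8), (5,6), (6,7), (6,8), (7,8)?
Yes (the graph is connected and all 8 vertices have even degree)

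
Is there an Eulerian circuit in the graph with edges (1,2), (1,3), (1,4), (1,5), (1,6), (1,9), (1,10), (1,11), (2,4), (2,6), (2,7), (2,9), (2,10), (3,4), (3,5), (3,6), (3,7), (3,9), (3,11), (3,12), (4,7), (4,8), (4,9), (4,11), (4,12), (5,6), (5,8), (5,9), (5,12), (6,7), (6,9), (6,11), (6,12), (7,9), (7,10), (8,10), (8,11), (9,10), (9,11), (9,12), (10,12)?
Yes (the graph is connected and all 12 vertices have even degree)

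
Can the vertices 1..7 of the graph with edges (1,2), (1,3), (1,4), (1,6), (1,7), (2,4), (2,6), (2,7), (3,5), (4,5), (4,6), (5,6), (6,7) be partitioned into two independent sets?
No (odd cycle of length 3: 6 -> 1 -> 2 -> 6)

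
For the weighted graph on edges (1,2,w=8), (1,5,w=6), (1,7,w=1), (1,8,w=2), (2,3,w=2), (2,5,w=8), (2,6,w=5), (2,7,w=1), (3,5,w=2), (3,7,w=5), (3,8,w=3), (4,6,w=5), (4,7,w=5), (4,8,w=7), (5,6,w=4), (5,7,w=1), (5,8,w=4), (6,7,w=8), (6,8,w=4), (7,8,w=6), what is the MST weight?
16 (MST edges: (1,7,w=1), (1,8,w=2), (2,3,w=2), (2,7,w=1), (4,7,w=5), (5,6,w=4), (5,7,w=1); sum of weights 1 + 2 + 2 + 1 + 5 + 4 + 1 = 16)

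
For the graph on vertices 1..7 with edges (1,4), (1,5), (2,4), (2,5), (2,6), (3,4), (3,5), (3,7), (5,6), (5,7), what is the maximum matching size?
3 (matching: (2,6), (3,4), (5,7); upper bound floor(n/2) = floor(7/2) = 3)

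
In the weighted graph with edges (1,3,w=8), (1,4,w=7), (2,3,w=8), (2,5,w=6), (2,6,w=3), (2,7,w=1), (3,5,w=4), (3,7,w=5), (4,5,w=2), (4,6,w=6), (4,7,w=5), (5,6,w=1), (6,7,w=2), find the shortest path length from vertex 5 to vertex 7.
3 (path: 5 -> 6 -> 7; weights 1 + 2 = 3)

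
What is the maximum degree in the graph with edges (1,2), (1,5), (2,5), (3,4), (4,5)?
3 (attained at vertex 5)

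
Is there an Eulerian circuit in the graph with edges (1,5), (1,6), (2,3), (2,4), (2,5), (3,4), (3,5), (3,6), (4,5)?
No (2 vertices have odd degree: {2, 4}; Eulerian circuit requires 0)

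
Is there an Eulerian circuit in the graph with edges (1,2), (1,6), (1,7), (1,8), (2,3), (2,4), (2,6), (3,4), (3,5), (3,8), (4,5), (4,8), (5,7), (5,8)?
Yes (the graph is connected and all 8 vertices have even degree)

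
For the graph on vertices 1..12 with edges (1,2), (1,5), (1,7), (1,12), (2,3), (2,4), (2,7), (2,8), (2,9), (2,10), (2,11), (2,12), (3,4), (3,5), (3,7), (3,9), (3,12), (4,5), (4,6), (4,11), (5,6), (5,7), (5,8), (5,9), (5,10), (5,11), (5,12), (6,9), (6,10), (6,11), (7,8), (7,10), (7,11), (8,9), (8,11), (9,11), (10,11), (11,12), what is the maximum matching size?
6 (matching: (1,5), (2,9), (3,12), (4,6), (7,10), (8,11); upper bound floor(n/2) = floor(12/2) = 6)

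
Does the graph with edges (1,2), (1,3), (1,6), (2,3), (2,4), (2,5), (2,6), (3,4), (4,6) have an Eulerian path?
No (6 vertices have odd degree: {1, 2, 3, 4, 5, 6}; Eulerian path requires 0 or 2)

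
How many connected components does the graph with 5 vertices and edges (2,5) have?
4 (components: {1}, {2, 5}, {3}, {4})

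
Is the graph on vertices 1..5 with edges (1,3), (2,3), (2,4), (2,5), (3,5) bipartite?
No (odd cycle of length 3: 5 -> 3 -> 2 -> 5)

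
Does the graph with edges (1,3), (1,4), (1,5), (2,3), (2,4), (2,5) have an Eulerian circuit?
No (2 vertices have odd degree: {1, 2}; Eulerian circuit requires 0)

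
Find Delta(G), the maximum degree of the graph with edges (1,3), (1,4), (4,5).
2 (attained at vertices 1, 4)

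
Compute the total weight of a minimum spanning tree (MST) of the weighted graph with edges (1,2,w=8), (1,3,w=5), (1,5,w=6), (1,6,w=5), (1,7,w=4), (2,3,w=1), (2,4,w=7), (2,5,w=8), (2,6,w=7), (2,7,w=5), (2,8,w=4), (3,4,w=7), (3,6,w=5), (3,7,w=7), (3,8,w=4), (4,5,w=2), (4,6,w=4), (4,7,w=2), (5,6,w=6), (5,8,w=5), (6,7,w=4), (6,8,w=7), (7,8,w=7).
22 (MST edges: (1,3,w=5), (1,7,w=4), (2,3,w=1), (2,8,w=4), (4,5,w=2), (4,6,w=4), (4,7,w=2); sum of weights 5 + 4 + 1 + 4 + 2 + 4 + 2 = 22)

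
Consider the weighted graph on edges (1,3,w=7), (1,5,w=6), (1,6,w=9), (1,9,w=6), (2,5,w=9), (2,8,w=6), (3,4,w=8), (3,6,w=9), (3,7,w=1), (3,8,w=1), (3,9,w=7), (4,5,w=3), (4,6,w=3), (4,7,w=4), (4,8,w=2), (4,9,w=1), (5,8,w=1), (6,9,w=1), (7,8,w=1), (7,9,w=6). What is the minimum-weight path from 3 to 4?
3 (path: 3 -> 8 -> 4; weights 1 + 2 = 3)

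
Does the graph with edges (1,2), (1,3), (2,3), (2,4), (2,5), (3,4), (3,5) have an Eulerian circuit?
Yes (the graph is connected and all 5 vertices have even degree)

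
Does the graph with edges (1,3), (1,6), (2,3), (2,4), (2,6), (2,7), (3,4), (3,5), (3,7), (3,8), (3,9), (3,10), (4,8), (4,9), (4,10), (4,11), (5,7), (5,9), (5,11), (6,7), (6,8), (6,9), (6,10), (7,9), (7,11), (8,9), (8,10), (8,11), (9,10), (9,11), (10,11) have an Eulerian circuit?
Yes (the graph is connected and all 11 vertices have even degree)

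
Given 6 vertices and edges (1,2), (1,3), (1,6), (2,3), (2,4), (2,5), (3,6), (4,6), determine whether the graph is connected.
Yes (BFS from 1 visits [1, 2, 3, 6, 4, 5] — all 6 vertices reached)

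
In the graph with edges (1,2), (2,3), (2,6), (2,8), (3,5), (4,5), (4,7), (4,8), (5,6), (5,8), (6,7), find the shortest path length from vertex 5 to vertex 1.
3 (path: 5 -> 8 -> 2 -> 1, 3 edges)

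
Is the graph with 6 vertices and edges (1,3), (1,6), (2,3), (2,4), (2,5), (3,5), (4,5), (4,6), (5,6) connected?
Yes (BFS from 1 visits [1, 3, 6, 2, 5, 4] — all 6 vertices reached)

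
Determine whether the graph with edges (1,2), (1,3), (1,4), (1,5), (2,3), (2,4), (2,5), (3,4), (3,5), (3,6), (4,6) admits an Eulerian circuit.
No (2 vertices have odd degree: {3, 5}; Eulerian circuit requires 0)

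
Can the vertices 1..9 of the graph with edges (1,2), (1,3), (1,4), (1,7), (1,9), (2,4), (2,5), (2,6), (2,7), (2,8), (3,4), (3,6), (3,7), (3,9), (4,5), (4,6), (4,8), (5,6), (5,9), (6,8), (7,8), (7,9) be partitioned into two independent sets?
No (odd cycle of length 3: 4 -> 1 -> 2 -> 4)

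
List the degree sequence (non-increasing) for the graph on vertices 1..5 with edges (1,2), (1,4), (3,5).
[2, 1, 1, 1, 1] (degrees: deg(1)=2, deg(2)=1, deg(3)=1, deg(4)=1, deg(5)=1)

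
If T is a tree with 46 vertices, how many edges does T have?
45 (A tree on V vertices has V - 1 edges, so 46 - 1 = 45)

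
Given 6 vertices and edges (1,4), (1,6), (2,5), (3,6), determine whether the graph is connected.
No, it has 2 components: {1, 3, 4, 6}, {2, 5}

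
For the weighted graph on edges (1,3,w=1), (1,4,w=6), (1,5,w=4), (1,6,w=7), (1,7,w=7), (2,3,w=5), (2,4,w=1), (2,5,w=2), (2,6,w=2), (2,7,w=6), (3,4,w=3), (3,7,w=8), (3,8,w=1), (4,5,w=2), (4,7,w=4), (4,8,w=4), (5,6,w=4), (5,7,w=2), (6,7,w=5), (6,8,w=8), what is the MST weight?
12 (MST edges: (1,3,w=1), (2,4,w=1), (2,5,w=2), (2,6,w=2), (3,4,w=3), (3,8,w=1), (5,7,w=2); sum of weights 1 + 1 + 2 + 2 + 3 + 1 + 2 = 12)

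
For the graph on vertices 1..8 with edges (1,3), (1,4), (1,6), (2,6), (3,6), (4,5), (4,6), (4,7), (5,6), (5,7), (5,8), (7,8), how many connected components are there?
1 (components: {1, 2, 3, 4, 5, 6, 7, 8})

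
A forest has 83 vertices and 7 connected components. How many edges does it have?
76 (Each of the 7 component trees on V_i vertices has V_i - 1 edges; summing gives V - C = 83 - 7 = 76)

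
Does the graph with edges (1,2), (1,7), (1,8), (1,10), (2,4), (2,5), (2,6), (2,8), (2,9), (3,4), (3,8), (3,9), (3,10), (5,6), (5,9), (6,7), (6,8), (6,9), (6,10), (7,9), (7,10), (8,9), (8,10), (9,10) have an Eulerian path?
Yes (the graph is connected and exactly 2 vertices have odd degree: {5, 9}; any Eulerian path must start and end at those)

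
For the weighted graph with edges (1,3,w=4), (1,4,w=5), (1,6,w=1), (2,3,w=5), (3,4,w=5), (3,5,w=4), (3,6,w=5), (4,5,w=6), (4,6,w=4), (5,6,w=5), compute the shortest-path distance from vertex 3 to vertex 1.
4 (path: 3 -> 1; weights 4 = 4)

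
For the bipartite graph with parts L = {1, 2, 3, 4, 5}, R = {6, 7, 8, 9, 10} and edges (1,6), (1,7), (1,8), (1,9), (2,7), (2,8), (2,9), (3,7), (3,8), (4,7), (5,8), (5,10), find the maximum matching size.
5 (matching: (1,6), (2,9), (3,8), (4,7), (5,10); upper bound min(|L|,|R|) = min(5,5) = 5)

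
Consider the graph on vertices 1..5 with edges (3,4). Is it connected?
No, it has 4 components: {1}, {2}, {3, 4}, {5}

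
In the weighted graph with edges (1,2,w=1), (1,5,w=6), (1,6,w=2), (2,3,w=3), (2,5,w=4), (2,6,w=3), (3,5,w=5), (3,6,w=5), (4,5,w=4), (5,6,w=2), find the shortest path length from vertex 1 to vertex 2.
1 (path: 1 -> 2; weights 1 = 1)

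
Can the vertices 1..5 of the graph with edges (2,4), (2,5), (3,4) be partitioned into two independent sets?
Yes. Partition: {1, 2, 3}, {4, 5}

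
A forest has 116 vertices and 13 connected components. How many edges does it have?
103 (Each of the 13 component trees on V_i vertices has V_i - 1 edges; summing gives V - C = 116 - 13 = 103)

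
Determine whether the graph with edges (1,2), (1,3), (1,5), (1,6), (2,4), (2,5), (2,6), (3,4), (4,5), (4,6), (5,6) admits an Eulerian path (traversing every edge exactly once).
Yes — and in fact it has an Eulerian circuit (the graph is connected and all 6 vertices have even degree)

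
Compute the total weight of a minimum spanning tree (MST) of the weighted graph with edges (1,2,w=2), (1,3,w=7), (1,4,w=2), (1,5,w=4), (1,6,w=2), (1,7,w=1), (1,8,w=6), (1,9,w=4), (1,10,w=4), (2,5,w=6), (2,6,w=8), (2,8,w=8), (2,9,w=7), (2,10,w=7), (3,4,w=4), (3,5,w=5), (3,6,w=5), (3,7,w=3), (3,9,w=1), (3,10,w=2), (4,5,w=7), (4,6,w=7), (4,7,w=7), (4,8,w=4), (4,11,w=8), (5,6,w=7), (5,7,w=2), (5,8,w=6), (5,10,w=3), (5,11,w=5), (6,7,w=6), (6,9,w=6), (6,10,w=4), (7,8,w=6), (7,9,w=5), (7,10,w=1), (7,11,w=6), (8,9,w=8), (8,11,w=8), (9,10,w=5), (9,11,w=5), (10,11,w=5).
22 (MST edges: (1,2,w=2), (1,4,w=2), (1,6,w=2), (1,7,w=1), (3,9,w=1), (3,10,w=2), (4,8,w=4), (5,7,w=2), (5,11,w=5), (7,10,w=1); sum of weights 2 + 2 + 2 + 1 + 1 + 2 + 4 + 2 + 5 + 1 = 22)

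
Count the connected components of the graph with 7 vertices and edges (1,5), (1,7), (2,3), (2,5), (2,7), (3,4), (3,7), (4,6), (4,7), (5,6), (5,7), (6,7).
1 (components: {1, 2, 3, 4, 5, 6, 7})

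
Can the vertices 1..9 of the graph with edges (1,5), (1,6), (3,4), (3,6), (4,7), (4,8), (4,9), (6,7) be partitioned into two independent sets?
Yes. Partition: {1, 2, 3, 7, 8, 9}, {4, 5, 6}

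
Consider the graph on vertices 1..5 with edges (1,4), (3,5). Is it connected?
No, it has 3 components: {1, 4}, {2}, {3, 5}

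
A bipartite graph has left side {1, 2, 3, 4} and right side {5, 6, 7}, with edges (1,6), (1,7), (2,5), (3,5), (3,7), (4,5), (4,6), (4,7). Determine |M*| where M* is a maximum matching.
3 (matching: (1,7), (2,5), (4,6); upper bound min(|L|,|R|) = min(4,3) = 3)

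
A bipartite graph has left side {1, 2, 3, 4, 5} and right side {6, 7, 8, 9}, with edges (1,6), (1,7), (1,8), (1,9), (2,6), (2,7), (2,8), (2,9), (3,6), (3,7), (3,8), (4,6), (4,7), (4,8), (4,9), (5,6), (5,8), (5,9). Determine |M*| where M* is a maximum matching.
4 (matching: (1,9), (2,8), (3,7), (4,6); upper bound min(|L|,|R|) = min(5,4) = 4)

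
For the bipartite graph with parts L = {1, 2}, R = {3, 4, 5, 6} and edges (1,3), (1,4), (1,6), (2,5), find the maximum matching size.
2 (matching: (1,6), (2,5); upper bound min(|L|,|R|) = min(2,4) = 2)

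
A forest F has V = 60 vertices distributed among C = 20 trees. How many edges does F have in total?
40 (Each of the 20 component trees on V_i vertices has V_i - 1 edges; summing gives V - C = 60 - 20 = 40)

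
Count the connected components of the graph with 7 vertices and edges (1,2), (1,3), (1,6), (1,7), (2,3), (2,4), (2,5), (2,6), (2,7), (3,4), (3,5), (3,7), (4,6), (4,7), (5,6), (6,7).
1 (components: {1, 2, 3, 4, 5, 6, 7})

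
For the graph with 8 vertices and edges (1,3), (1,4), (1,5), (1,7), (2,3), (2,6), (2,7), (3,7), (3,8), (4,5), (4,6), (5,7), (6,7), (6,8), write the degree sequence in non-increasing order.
[5, 4, 4, 4, 3, 3, 3, 2] (degrees: deg(1)=4, deg(2)=3, deg(3)=4, deg(4)=3, deg(5)=3, deg(6)=4, deg(7)=5, deg(8)=2)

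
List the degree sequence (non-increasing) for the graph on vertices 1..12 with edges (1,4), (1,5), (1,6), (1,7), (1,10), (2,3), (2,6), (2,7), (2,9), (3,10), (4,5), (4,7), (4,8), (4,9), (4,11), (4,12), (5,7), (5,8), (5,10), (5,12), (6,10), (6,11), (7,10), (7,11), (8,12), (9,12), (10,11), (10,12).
[7, 7, 6, 6, 5, 5, 4, 4, 4, 3, 3, 2] (degrees: deg(1)=5, deg(2)=4, deg(3)=2, deg(4)=7, deg(5)=6, deg(6)=4, deg(7)=6, deg(8)=3, deg(9)=3, deg(10)=7, deg(11)=4, deg(12)=5)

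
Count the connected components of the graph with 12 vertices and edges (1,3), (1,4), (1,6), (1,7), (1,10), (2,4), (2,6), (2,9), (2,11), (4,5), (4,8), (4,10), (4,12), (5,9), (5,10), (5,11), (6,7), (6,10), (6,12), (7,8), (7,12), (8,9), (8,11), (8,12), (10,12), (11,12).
1 (components: {1, 2, 3, 4, 5, 6, 7, 8, 9, 10, 11, 12})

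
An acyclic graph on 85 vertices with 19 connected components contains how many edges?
66 (Each of the 19 component trees on V_i vertices has V_i - 1 edges; summing gives V - C = 85 - 19 = 66)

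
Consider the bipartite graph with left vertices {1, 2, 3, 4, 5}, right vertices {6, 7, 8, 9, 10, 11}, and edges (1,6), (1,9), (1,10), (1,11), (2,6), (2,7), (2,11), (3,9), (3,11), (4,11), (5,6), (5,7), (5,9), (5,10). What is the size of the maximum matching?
5 (matching: (1,6), (2,7), (3,9), (4,11), (5,10); upper bound min(|L|,|R|) = min(5,6) = 5)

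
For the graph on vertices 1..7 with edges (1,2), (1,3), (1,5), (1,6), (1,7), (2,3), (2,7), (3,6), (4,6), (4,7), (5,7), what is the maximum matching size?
3 (matching: (1,5), (2,7), (3,6); upper bound floor(n/2) = floor(7/2) = 3)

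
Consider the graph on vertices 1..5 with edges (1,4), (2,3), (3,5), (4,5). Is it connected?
Yes (BFS from 1 visits [1, 4, 5, 3, 2] — all 5 vertices reached)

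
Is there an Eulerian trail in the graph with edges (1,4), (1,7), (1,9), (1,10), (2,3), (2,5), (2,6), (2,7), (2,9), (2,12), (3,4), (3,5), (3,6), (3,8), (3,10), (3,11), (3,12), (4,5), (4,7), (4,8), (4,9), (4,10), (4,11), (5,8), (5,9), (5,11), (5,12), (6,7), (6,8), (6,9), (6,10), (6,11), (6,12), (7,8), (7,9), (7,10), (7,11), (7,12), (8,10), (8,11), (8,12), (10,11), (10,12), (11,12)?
Yes (the graph is connected and exactly 2 vertices have odd degree: {5, 7}; any Eulerian path must start and end at those)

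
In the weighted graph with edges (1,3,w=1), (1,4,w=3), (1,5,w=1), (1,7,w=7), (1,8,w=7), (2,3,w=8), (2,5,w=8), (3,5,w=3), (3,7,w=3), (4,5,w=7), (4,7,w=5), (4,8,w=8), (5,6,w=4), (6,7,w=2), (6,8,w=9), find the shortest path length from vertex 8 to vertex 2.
16 (path: 8 -> 1 -> 3 -> 2; weights 7 + 1 + 8 = 16)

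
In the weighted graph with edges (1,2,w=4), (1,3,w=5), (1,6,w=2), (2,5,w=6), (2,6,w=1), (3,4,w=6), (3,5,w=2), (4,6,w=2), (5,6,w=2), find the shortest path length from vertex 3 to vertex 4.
6 (path: 3 -> 4; weights 6 = 6)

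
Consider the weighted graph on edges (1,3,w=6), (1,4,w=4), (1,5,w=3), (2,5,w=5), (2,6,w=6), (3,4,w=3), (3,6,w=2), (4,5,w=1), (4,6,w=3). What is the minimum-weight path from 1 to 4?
4 (path: 1 -> 4; weights 4 = 4)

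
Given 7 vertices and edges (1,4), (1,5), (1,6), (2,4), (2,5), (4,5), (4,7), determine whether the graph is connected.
No, it has 2 components: {1, 2, 4, 5, 6, 7}, {3}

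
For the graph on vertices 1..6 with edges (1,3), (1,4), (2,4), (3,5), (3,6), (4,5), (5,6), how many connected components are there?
1 (components: {1, 2, 3, 4, 5, 6})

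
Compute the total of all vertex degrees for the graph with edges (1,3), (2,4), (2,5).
6 (handshake: sum of degrees = 2|E| = 2 x 3 = 6)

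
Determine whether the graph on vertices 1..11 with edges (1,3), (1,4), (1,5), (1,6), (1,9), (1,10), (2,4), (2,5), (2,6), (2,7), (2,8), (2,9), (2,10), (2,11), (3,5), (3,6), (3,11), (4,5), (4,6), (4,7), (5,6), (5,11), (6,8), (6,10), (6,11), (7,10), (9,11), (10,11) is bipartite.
No (odd cycle of length 3: 10 -> 1 -> 6 -> 10)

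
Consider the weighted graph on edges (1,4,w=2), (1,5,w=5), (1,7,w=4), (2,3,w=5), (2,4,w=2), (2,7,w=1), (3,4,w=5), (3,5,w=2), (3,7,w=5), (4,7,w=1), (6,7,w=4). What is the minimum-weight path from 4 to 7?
1 (path: 4 -> 7; weights 1 = 1)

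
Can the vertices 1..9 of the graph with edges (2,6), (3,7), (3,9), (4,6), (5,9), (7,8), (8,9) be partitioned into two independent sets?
Yes. Partition: {1, 2, 3, 4, 5, 8}, {6, 7, 9}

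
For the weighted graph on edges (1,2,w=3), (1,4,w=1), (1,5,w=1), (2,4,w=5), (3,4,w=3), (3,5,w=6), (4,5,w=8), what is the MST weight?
8 (MST edges: (1,2,w=3), (1,4,w=1), (1,5,w=1), (3,4,w=3); sum of weights 3 + 1 + 1 + 3 = 8)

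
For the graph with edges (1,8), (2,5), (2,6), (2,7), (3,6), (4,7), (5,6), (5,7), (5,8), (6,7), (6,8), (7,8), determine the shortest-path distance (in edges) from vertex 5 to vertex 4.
2 (path: 5 -> 7 -> 4, 2 edges)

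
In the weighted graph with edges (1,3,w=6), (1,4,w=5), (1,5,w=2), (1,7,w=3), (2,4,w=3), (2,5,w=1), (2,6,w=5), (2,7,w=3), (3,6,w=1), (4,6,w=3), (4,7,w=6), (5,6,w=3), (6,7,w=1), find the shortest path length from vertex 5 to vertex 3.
4 (path: 5 -> 6 -> 3; weights 3 + 1 = 4)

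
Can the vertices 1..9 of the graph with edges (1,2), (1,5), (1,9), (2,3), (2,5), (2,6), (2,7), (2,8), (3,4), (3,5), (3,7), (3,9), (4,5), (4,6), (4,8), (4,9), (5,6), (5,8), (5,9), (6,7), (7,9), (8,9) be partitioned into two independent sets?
No (odd cycle of length 3: 2 -> 1 -> 5 -> 2)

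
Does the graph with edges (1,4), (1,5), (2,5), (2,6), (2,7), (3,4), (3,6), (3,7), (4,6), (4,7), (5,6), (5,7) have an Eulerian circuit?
No (2 vertices have odd degree: {2, 3}; Eulerian circuit requires 0)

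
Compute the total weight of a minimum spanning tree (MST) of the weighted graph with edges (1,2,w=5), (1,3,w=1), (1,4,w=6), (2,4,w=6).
12 (MST edges: (1,2,w=5), (1,3,w=1), (1,4,w=6); sum of weights 5 + 1 + 6 = 12)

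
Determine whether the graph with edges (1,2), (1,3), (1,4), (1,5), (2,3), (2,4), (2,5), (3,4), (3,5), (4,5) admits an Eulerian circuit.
Yes (the graph is connected and all 5 vertices have even degree)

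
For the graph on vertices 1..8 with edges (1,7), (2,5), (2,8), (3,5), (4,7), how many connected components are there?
3 (components: {1, 4, 7}, {2, 3, 5, 8}, {6})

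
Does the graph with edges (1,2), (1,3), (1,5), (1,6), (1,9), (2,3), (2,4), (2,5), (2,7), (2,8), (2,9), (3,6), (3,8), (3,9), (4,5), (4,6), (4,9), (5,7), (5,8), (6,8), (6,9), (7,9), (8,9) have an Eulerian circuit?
No (8 vertices have odd degree: {1, 2, 3, 5, 6, 7, 8, 9}; Eulerian circuit requires 0)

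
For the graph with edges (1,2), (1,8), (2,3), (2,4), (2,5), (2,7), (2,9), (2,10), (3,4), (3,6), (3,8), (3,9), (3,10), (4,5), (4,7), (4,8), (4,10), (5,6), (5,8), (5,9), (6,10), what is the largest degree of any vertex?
7 (attained at vertex 2)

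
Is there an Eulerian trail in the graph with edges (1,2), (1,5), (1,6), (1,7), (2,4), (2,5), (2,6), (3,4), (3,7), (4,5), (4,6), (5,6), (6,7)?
Yes (the graph is connected and exactly 2 vertices have odd degree: {6, 7}; any Eulerian path must start and end at those)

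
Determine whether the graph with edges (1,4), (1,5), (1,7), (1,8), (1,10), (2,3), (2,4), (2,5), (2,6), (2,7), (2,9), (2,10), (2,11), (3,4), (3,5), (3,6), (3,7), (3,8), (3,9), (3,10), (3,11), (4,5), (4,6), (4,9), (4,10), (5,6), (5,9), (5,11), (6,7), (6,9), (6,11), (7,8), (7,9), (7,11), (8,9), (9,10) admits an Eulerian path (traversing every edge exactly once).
No (8 vertices have odd degree: {1, 3, 4, 5, 6, 7, 10, 11}; Eulerian path requires 0 or 2)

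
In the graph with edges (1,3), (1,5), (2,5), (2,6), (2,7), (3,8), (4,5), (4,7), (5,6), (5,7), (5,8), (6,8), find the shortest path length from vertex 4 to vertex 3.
3 (path: 4 -> 5 -> 8 -> 3, 3 edges)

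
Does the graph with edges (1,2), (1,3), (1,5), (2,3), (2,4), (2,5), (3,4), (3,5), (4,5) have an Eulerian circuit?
No (2 vertices have odd degree: {1, 4}; Eulerian circuit requires 0)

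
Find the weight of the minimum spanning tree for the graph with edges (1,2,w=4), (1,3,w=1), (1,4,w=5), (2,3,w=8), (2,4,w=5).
10 (MST edges: (1,2,w=4), (1,3,w=1), (1,4,w=5); sum of weights 4 + 1 + 5 = 10)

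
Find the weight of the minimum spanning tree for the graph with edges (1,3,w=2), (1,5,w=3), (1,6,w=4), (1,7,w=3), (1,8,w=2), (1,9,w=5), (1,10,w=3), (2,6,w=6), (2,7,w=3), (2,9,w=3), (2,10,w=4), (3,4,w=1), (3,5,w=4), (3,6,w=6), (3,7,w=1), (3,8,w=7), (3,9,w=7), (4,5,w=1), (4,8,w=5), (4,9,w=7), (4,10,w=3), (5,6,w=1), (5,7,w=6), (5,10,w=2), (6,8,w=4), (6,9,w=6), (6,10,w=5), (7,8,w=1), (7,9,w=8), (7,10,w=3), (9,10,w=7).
15 (MST edges: (1,8,w=2), (2,7,w=3), (2,9,w=3), (3,4,w=1), (3,7,w=1), (4,5,w=1), (5,6,w=1), (5,10,w=2), (7,8,w=1); sum of weights 2 + 3 + 3 + 1 + 1 + 1 + 1 + 2 + 1 = 15)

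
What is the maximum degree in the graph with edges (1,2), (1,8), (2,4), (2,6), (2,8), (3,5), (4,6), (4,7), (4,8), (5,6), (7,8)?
4 (attained at vertices 2, 4, 8)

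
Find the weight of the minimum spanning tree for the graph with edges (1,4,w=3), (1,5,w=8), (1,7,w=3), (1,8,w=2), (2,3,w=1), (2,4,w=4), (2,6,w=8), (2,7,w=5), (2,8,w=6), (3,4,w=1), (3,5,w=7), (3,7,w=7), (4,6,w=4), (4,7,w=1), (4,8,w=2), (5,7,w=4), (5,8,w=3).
14 (MST edges: (1,8,w=2), (2,3,w=1), (3,4,w=1), (4,6,w=4), (4,7,w=1), (4,8,w=2), (5,8,w=3); sum of weights 2 + 1 + 1 + 4 + 1 + 2 + 3 = 14)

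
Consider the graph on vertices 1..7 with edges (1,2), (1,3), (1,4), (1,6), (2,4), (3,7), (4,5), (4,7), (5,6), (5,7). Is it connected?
Yes (BFS from 1 visits [1, 2, 3, 4, 6, 7, 5] — all 7 vertices reached)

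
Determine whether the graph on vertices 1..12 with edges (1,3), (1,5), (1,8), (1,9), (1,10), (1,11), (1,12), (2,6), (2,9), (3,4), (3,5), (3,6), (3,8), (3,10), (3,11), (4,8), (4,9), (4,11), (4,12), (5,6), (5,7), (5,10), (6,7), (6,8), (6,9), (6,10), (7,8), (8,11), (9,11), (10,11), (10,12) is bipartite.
No (odd cycle of length 3: 10 -> 1 -> 3 -> 10)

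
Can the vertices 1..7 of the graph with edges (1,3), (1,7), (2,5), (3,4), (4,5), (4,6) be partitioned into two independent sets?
Yes. Partition: {1, 2, 4}, {3, 5, 6, 7}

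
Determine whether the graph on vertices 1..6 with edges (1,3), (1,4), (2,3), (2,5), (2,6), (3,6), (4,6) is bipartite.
No (odd cycle of length 3: 6 -> 3 -> 2 -> 6)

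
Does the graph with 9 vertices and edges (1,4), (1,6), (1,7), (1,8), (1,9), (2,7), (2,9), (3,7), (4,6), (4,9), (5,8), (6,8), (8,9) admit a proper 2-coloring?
No (odd cycle of length 3: 8 -> 1 -> 6 -> 8)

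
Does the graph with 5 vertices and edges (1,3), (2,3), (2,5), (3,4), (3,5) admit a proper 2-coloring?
No (odd cycle of length 3: 5 -> 3 -> 2 -> 5)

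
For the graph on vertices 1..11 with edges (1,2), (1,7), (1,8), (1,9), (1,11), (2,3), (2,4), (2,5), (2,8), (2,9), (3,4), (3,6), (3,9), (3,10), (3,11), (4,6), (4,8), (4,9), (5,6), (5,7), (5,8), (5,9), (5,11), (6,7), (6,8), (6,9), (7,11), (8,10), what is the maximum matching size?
5 (matching: (1,11), (2,4), (5,7), (6,9), (8,10); upper bound floor(n/2) = floor(11/2) = 5)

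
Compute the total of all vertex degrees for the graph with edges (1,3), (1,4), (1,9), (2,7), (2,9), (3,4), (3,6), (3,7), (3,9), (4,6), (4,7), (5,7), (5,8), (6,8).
28 (handshake: sum of degrees = 2|E| = 2 x 14 = 28)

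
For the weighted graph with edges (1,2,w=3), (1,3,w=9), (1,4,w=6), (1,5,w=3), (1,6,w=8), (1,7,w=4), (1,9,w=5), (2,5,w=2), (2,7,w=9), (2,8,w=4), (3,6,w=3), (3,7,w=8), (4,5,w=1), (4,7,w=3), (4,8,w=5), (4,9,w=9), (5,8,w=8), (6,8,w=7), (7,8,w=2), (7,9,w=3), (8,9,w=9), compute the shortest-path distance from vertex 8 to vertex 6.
7 (path: 8 -> 6; weights 7 = 7)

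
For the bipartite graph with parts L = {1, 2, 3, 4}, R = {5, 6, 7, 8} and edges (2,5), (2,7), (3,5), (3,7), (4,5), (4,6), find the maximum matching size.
3 (matching: (2,7), (3,5), (4,6); upper bound min(|L|,|R|) = min(4,4) = 4)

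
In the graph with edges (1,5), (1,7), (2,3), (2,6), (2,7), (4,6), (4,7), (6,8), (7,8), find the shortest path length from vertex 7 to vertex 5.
2 (path: 7 -> 1 -> 5, 2 edges)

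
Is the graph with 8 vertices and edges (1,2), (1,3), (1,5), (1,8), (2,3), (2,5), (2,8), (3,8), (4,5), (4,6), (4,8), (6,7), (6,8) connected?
Yes (BFS from 1 visits [1, 2, 3, 5, 8, 4, 6, 7] — all 8 vertices reached)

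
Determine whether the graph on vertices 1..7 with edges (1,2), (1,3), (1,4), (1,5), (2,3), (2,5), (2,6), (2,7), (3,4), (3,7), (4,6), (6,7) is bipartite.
No (odd cycle of length 3: 2 -> 1 -> 3 -> 2)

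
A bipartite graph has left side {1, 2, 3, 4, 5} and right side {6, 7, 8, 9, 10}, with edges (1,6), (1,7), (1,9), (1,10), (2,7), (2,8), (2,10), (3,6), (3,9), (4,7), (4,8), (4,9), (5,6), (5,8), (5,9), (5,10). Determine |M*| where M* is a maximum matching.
5 (matching: (1,10), (2,8), (3,9), (4,7), (5,6); upper bound min(|L|,|R|) = min(5,5) = 5)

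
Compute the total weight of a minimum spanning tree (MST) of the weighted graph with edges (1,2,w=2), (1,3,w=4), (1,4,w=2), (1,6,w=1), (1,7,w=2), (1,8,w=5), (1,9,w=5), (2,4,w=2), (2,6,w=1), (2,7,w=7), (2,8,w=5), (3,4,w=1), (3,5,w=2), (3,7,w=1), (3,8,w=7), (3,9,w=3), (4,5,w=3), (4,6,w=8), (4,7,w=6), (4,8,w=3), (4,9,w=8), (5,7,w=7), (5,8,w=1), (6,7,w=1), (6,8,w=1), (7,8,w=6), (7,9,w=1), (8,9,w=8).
8 (MST edges: (1,6,w=1), (2,6,w=1), (3,4,w=1), (3,7,w=1), (5,8,w=1), (6,7,w=1), (6,8,w=1), (7,9,w=1); sum of weights 1 + 1 + 1 + 1 + 1 + 1 + 1 + 1 = 8)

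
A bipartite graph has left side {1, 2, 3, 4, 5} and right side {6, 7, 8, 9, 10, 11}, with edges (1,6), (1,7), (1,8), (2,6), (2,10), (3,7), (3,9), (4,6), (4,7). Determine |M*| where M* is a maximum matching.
4 (matching: (1,8), (2,10), (3,9), (4,7); upper bound min(|L|,|R|) = min(5,6) = 5)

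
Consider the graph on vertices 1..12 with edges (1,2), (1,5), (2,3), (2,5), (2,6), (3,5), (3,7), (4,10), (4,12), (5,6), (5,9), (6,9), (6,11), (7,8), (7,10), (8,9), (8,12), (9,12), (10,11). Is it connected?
Yes (BFS from 1 visits [1, 2, 5, 3, 6, 9, 7, 11, 8, 12, 10, 4] — all 12 vertices reached)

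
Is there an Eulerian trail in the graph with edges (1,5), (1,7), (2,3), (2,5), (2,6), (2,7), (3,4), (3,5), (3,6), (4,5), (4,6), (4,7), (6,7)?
Yes — and in fact it has an Eulerian circuit (the graph is connected and all 7 vertices have even degree)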